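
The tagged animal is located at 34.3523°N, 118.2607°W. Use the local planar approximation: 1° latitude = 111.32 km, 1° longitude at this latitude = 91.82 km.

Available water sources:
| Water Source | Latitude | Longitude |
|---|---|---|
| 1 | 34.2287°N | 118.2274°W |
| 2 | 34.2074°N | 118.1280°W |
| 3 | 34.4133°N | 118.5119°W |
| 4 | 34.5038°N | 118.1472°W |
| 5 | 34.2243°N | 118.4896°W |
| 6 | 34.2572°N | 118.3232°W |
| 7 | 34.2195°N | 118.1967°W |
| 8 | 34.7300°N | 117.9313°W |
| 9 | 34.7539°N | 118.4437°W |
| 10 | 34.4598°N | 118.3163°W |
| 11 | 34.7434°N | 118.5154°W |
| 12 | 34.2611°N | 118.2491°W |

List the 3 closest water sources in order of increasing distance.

Distances from 34.3523°N, 118.2607°W:
1: √((-0.1236·111.32)² + (0.0333·91.82)²) = √(189.314264 + 9.348954) = 14.0948 km
2: √((-0.1449·111.32)² + (0.1327·91.82)²) = √(260.185546 + 148.462381) = 20.2150 km
3: √((0.0610·111.32)² + (-0.2512·91.82)²) = √(46.111162 + 532.002713) = 24.0440 km
4: √((0.1515·111.32)² + (0.1135·91.82)²) = √(284.427550 + 108.609121) = 19.8252 km
5: √((-0.1280·111.32)² + (-0.2289·91.82)²) = √(203.032861 + 441.739426) = 25.3924 km
6: √((-0.0951·111.32)² + (-0.0625·91.82)²) = √(112.074660 + 32.933252) = 12.0419 km
7: √((-0.1328·111.32)² + (0.0640·91.82)²) = √(218.545841 + 34.533017) = 15.9085 km
8: √((0.3777·111.32)² + (0.3294·91.82)²) = √(1767.829452 + 914.790754) = 51.7940 km
9: √((0.4016·111.32)² + (-0.1830·91.82)²) = √(1998.636450 + 282.342825) = 47.7596 km
10: √((0.1075·111.32)² + (-0.0556·91.82)²) = √(143.206696 + 26.062985) = 13.0104 km
11: √((0.3911·111.32)² + (-0.2547·91.82)²) = √(1895.492312 + 546.930908) = 49.4209 km
12: √((-0.0912·111.32)² + (0.0116·91.82)²) = √(103.070901 + 1.134464) = 10.2081 km
Sorted: 12 (10.2081 km) < 6 (12.0419 km) < 10 (13.0104 km) < 1 (14.0948 km) < 7 (15.9085 km) < …

12, 6, 10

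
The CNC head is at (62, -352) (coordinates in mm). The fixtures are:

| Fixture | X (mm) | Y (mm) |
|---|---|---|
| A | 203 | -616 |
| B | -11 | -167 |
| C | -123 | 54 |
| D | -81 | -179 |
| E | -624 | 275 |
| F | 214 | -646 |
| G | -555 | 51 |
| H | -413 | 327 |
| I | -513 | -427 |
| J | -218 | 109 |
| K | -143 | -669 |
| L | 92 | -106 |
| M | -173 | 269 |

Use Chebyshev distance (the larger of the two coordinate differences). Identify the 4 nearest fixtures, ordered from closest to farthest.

D, B, L, A

Distances from (62, -352):
A: max(|141|, |-264|) = 264 mm
B: max(|-73|, |185|) = 185 mm
C: max(|-185|, |406|) = 406 mm
D: max(|-143|, |173|) = 173 mm
E: max(|-686|, |627|) = 686 mm
F: max(|152|, |-294|) = 294 mm
G: max(|-617|, |403|) = 617 mm
H: max(|-475|, |679|) = 679 mm
I: max(|-575|, |-75|) = 575 mm
J: max(|-280|, |461|) = 461 mm
K: max(|-205|, |-317|) = 317 mm
L: max(|30|, |246|) = 246 mm
M: max(|-235|, |621|) = 621 mm
Sorted: D (173 mm) < B (185 mm) < L (246 mm) < A (264 mm) < F (294 mm) < K (317 mm) < …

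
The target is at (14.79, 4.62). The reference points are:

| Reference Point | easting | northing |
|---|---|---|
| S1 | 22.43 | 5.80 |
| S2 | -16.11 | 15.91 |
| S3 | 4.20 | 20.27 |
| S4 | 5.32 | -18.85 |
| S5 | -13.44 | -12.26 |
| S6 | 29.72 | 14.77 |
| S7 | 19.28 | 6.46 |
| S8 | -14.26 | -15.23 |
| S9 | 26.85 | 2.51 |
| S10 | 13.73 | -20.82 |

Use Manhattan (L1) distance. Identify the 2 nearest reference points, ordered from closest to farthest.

Distances from (14.79, 4.62):
S1: |7.64| + |1.18| = 7.64 + 1.18 = 8.82
S2: |-30.90| + |11.29| = 30.90 + 11.29 = 42.19
S3: |-10.59| + |15.65| = 10.59 + 15.65 = 26.24
S4: |-9.47| + |-23.47| = 9.47 + 23.47 = 32.94
S5: |-28.23| + |-16.88| = 28.23 + 16.88 = 45.11
S6: |14.93| + |10.15| = 14.93 + 10.15 = 25.08
S7: |4.49| + |1.84| = 4.49 + 1.84 = 6.33
S8: |-29.05| + |-19.85| = 29.05 + 19.85 = 48.90
S9: |12.06| + |-2.11| = 12.06 + 2.11 = 14.17
S10: |-1.06| + |-25.44| = 1.06 + 25.44 = 26.50
Sorted: S7 (6.33) < S1 (8.82) < S9 (14.17) < S6 (25.08) < …

S7, S1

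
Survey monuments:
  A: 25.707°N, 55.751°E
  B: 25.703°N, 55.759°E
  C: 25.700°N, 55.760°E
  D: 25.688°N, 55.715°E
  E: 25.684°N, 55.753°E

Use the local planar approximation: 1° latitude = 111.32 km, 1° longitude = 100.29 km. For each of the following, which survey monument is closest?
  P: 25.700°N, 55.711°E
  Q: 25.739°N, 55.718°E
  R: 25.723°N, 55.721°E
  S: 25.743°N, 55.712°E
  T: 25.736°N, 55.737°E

P at 25.700°N, 55.711°E:
  A: √((0.007·111.32)² + (0.040·100.29)²) = √(0.60721 + 16.09293) = 4.087 km
  B: √((0.003·111.32)² + (0.048·100.29)²) = √(0.11153 + 23.17383) = 4.825 km
  C: √((0.000·111.32)² + (0.049·100.29)²) = √(0.00000 + 24.14946) = 4.914 km
  D: √((-0.012·111.32)² + (0.004·100.29)²) = √(1.78447 + 0.16093) = 1.395 km
  E: √((-0.016·111.32)² + (0.042·100.29)²) = √(3.17239 + 17.74246) = 4.573 km
  → nearest: D (1.395 km)
Q at 25.739°N, 55.718°E:
  A: √((-0.032·111.32)² + (0.033·100.29)²) = √(12.68955 + 10.95325) = 4.862 km
  B: √((-0.036·111.32)² + (0.041·100.29)²) = √(16.06022 + 16.90764) = 5.742 km
  C: √((-0.039·111.32)² + (0.042·100.29)²) = √(18.84845 + 17.74246) = 6.049 km
  D: √((-0.051·111.32)² + (-0.003·100.29)²) = √(32.23196 + 0.09052) = 5.685 km
  E: √((-0.055·111.32)² + (0.035·100.29)²) = √(37.48623 + 12.32115) = 7.057 km
  → nearest: A (4.862 km)
R at 25.723°N, 55.721°E:
  A: √((-0.016·111.32)² + (0.030·100.29)²) = √(3.17239 + 9.05228) = 3.496 km
  B: √((-0.020·111.32)² + (0.038·100.29)²) = √(4.95686 + 14.52387) = 4.414 km
  C: √((-0.023·111.32)² + (0.039·100.29)²) = √(6.55544 + 15.29835) = 4.675 km
  D: √((-0.035·111.32)² + (-0.006·100.29)²) = √(15.18037 + 0.36209) = 3.942 km
  E: √((-0.039·111.32)² + (0.032·100.29)²) = √(18.84845 + 10.29948) = 5.399 km
  → nearest: A (3.496 km)
S at 25.743°N, 55.712°E:
  A: √((-0.036·111.32)² + (0.039·100.29)²) = √(16.06022 + 15.29835) = 5.600 km
  B: √((-0.040·111.32)² + (0.047·100.29)²) = √(19.82743 + 22.21831) = 6.484 km
  C: √((-0.043·111.32)² + (0.048·100.29)²) = √(22.91307 + 23.17383) = 6.789 km
  D: √((-0.055·111.32)² + (0.003·100.29)²) = √(37.48623 + 0.09052) = 6.130 km
  E: √((-0.059·111.32)² + (0.041·100.29)²) = √(43.13705 + 16.90764) = 7.749 km
  → nearest: A (5.600 km)
T at 25.736°N, 55.737°E:
  A: √((-0.029·111.32)² + (0.014·100.29)²) = √(10.42179 + 1.97138) = 3.520 km
  B: √((-0.033·111.32)² + (0.022·100.29)²) = √(13.49504 + 4.86811) = 4.285 km
  C: √((-0.036·111.32)² + (0.023·100.29)²) = √(16.06022 + 5.32073) = 4.624 km
  D: √((-0.048·111.32)² + (-0.022·100.29)²) = √(28.55150 + 4.86811) = 5.781 km
  E: √((-0.052·111.32)² + (0.016·100.29)²) = √(33.50835 + 2.57487) = 6.007 km
  → nearest: A (3.520 km)

P→D; Q→A; R→A; S→A; T→A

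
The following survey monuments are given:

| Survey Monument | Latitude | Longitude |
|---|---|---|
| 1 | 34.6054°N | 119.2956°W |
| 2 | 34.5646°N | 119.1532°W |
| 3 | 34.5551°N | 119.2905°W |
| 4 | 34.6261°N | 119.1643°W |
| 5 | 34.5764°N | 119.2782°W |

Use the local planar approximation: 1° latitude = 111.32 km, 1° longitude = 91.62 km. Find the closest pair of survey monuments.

3 and 5

Pairwise distances:
1–2: 13.8146 km
1–3: 5.6189 km
1–4: 12.2484 km
1–5: 3.6004 km
2–3: 12.6238 km
2–4: 6.9213 km
2–5: 11.5276 km
3–4: 14.0057 km
3–5: 2.6253 km
4–5: 11.8114 km
Closest pair: 3–5 at 2.6253 km.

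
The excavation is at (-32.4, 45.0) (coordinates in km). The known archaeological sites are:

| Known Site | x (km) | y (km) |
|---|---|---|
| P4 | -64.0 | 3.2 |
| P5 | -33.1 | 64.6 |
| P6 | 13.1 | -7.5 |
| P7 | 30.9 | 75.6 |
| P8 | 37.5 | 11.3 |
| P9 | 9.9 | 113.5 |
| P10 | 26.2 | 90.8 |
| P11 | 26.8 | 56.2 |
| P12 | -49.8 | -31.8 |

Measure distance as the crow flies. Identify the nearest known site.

Distances from (-32.4, 45.0):
P4: 52.4 km
P5: 19.6 km
P6: 69.5 km
P7: 70.3 km
P8: 77.6 km
P9: 80.5 km
P10: 74.4 km
P11: 60.3 km
P12: 78.7 km
Minimum: P5 at 19.6 km.

P5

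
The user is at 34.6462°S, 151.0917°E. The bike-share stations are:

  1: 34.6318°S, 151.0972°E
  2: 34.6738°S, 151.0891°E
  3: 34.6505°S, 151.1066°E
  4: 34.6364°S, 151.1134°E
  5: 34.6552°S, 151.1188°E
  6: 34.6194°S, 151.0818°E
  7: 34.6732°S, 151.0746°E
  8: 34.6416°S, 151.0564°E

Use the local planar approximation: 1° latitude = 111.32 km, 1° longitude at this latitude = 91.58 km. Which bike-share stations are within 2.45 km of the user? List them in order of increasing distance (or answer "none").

Distances from 34.6462°S, 151.0917°E:
1: 1.6803 km
2: 3.0816 km
3: 1.4461 km
4: 2.2670 km
5: 2.6764 km
6: 3.1181 km
7: 3.3891 km
8: 3.2731 km
Threshold 2.45 km: 3 (1.4461 km), 1 (1.6803 km), 4 (2.2670 km) are within range.

3, 1, 4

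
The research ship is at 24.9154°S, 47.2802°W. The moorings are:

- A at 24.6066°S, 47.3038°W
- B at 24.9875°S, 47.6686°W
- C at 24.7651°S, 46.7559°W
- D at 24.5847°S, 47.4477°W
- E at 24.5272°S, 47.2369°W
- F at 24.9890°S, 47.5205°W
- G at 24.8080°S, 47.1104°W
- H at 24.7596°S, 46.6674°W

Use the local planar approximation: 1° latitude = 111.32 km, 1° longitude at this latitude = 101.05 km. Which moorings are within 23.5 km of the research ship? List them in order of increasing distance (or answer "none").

Distances from 24.9154°S, 47.2802°W:
A: 34.4582 km
B: 40.0601 km
C: 55.5596 km
D: 40.5182 km
E: 43.4354 km
F: 25.6273 km
G: 20.9129 km
H: 64.3064 km
Threshold 23.5 km: G (20.9129 km) is within range.

G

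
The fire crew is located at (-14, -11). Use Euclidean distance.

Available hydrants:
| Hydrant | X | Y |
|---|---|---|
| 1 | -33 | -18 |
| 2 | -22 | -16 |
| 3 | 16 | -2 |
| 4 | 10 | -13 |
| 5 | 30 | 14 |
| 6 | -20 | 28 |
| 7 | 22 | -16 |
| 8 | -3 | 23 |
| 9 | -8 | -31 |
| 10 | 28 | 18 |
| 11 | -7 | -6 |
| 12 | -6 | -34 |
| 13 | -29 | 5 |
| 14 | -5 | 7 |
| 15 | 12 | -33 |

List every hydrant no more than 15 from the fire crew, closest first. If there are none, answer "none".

Distances from (-14, -11):
1: 20.2
2: 9.4
3: 31.3
4: 24.1
5: 50.6
6: 39.5
7: 36.3
8: 35.7
9: 20.9
10: 51.0
11: 8.6
12: 24.4
13: 21.9
14: 20.1
15: 34.1
Threshold 15: 11 (8.6), 2 (9.4) are within range.

11, 2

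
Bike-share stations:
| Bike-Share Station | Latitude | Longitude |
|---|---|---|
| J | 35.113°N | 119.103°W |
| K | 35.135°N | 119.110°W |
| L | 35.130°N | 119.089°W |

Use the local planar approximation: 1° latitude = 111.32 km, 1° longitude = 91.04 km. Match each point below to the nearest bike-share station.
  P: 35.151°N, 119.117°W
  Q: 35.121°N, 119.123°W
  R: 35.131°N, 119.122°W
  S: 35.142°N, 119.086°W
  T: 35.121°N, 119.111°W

P→K; Q→K; R→K; S→L; T→J

P at 35.151°N, 119.117°W:
  J: 4.418 km
  K: 1.892 km
  L: 3.459 km
  → nearest: K (1.892 km)
Q at 35.121°N, 119.123°W:
  J: 2.027 km
  K: 1.957 km
  L: 3.253 km
  → nearest: K (1.957 km)
R at 35.131°N, 119.122°W:
  J: 2.647 km
  K: 1.180 km
  L: 3.006 km
  → nearest: K (1.180 km)
S at 35.142°N, 119.086°W:
  J: 3.580 km
  K: 2.320 km
  L: 1.363 km
  → nearest: L (1.363 km)
T at 35.121°N, 119.111°W:
  J: 1.150 km
  K: 1.561 km
  L: 2.239 km
  → nearest: J (1.150 km)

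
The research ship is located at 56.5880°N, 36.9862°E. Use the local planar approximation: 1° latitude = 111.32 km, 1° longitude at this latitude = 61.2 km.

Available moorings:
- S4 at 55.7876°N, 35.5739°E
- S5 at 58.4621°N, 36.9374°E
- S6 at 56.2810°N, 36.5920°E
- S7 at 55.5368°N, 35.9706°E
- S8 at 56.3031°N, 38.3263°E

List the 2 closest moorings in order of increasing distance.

Distances from 56.5880°N, 36.9862°E:
S4: 124.1351 km
S5: 208.6462 km
S6: 41.8326 km
S7: 132.5020 km
S8: 87.9327 km
Sorted: S6 (41.8326 km) < S8 (87.9327 km) < S4 (124.1351 km) < S7 (132.5020 km) < …

S6, S8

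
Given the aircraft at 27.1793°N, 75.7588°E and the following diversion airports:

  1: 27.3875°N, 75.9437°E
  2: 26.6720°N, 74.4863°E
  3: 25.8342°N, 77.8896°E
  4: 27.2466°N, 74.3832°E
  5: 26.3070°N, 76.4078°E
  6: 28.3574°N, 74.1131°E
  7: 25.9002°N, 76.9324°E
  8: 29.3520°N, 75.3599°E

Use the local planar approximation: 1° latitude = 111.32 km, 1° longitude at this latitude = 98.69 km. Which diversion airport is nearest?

Distances from 27.1793°N, 75.7588°E:
1: 29.4982 km
2: 137.6962 km
3: 258.1518 km
4: 135.9645 km
5: 116.3256 km
6: 208.7526 km
7: 183.5473 km
8: 245.0479 km
Minimum: 1 at 29.4982 km.

1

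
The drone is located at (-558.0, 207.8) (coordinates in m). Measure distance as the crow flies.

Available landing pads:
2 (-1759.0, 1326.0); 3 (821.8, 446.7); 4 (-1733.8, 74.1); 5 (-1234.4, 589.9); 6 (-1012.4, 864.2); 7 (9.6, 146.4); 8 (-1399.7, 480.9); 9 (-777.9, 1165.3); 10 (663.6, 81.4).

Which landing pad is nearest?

Distances from (-558.0, 207.8):
2: 1641.0 m
3: 1400.3 m
4: 1183.4 m
5: 776.9 m
6: 798.3 m
7: 570.9 m
8: 884.9 m
9: 982.4 m
10: 1228.1 m
Minimum: 7 at 570.9 m.

7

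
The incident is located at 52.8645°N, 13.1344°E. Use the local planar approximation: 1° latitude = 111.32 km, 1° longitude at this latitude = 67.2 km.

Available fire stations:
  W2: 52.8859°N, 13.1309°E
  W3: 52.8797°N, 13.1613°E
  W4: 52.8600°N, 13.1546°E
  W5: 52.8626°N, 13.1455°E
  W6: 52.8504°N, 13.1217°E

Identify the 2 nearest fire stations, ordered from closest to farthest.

Distances from 52.8645°N, 13.1344°E:
W2: √((0.0214·111.32)² + (-0.0035·67.2)²) = √(5.675106 + 0.055319) = 2.3938 km
W3: √((0.0152·111.32)² + (0.0269·67.2)²) = √(2.863081 + 3.267707) = 2.4760 km
W4: √((-0.0045·111.32)² + (0.0202·67.2)²) = √(0.250941 + 1.842643) = 1.4469 km
W5: √((-0.0019·111.32)² + (0.0111·67.2)²) = √(0.044736 + 0.556397) = 0.7753 km
W6: √((-0.0141·111.32)² + (-0.0127·67.2)²) = √(2.463682 + 0.728360) = 1.7866 km
Sorted: W5 (0.7753 km) < W4 (1.4469 km) < W6 (1.7866 km) < W2 (2.3938 km) < …

W5, W4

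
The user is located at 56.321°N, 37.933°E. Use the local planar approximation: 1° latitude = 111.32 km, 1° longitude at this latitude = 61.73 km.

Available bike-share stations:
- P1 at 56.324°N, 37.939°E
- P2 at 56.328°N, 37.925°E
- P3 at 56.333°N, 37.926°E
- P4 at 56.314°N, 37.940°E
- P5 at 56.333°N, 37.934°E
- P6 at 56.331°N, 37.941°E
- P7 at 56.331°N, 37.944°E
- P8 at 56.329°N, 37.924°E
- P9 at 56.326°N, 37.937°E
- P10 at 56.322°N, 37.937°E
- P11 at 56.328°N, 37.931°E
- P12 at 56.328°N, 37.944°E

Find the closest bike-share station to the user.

Distances from 56.321°N, 37.933°E:
P1: √((0.003·111.32)² + (0.006·61.73)²) = √(0.11153 + 0.13718) = 0.499 km
P2: √((0.007·111.32)² + (-0.008·61.73)²) = √(0.60721 + 0.24388) = 0.923 km
P3: √((0.012·111.32)² + (-0.007·61.73)²) = √(1.78447 + 0.18672) = 1.404 km
P4: √((-0.007·111.32)² + (0.007·61.73)²) = √(0.60721 + 0.18672) = 0.891 km
P5: √((0.012·111.32)² + (0.001·61.73)²) = √(1.78447 + 0.00381) = 1.337 km
P6: √((0.010·111.32)² + (0.008·61.73)²) = √(1.23921 + 0.24388) = 1.218 km
P7: √((0.010·111.32)² + (0.011·61.73)²) = √(1.23921 + 0.46108) = 1.304 km
P8: √((0.008·111.32)² + (-0.009·61.73)²) = √(0.79310 + 0.30866) = 1.050 km
P9: √((0.005·111.32)² + (0.004·61.73)²) = √(0.30980 + 0.06097) = 0.609 km
P10: √((0.001·111.32)² + (0.004·61.73)²) = √(0.01239 + 0.06097) = 0.271 km
P11: √((0.007·111.32)² + (-0.002·61.73)²) = √(0.60721 + 0.01524) = 0.789 km
P12: √((0.007·111.32)² + (0.011·61.73)²) = √(0.60721 + 0.46108) = 1.034 km
Minimum: P10 at 0.271 km.

P10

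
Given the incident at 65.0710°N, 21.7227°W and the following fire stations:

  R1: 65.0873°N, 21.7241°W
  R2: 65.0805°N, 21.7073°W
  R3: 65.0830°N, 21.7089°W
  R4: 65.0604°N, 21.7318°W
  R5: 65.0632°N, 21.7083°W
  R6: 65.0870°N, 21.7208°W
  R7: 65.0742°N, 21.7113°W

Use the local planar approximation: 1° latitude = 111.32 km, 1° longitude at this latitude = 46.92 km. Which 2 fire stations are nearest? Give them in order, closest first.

R7, R5

Distances from 65.0710°N, 21.7227°W:
R1: √((0.0163·111.32)² + (-0.0014·46.92)²) = √(3.292468 + 0.004315) = 1.8157 km
R2: √((0.0095·111.32)² + (0.0154·46.92)²) = √(1.118391 + 0.522105) = 1.2808 km
R3: √((0.0120·111.32)² + (0.0138·46.92)²) = √(1.784469 + 0.419251) = 1.4845 km
R4: √((-0.0106·111.32)² + (-0.0091·46.92)²) = √(1.392381 + 0.182305) = 1.2549 km
R5: √((-0.0078·111.32)² + (0.0144·46.92)²) = √(0.753938 + 0.456500) = 1.1002 km
R6: √((0.0160·111.32)² + (0.0019·46.92)²) = √(3.172388 + 0.007947) = 1.7833 km
R7: √((0.0032·111.32)² + (0.0114·46.92)²) = √(0.126896 + 0.286105) = 0.6427 km
Sorted: R7 (0.6427 km) < R5 (1.1002 km) < R4 (1.2549 km) < R2 (1.2808 km) < …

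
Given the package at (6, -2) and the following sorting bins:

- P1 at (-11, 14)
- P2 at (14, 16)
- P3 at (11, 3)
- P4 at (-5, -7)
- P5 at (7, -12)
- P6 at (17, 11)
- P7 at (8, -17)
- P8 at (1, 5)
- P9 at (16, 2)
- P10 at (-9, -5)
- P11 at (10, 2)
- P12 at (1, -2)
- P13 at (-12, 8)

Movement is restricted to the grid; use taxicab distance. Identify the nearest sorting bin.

P12

Distances from (6, -2):
P1: 33
P2: 26
P3: 10
P4: 16
P5: 11
P6: 24
P7: 17
P8: 12
P9: 14
P10: 18
P11: 8
P12: 5
P13: 28
Minimum: P12 at 5.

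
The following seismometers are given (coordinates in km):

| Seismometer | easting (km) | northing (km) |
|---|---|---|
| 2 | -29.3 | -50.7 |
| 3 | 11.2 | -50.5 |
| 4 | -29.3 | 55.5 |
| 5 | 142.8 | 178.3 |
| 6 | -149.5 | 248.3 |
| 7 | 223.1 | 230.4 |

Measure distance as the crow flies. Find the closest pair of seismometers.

2 and 3

Pairwise distances:
2–3: √((40.5)² + (0.2)²) = √(1640.250 + 0.040) = 40.5 km
5–7: √((80.3)² + (52.1)²) = √(6448.090 + 2714.410) = 95.7 km
2–4: √((0.0)² + (106.2)²) = √(0.000 + 11278.440) = 106.2 km
3–4: √((-40.5)² + (106.0)²) = √(1640.250 + 11236.000) = 113.5 km
4–5: √((172.1)² + (122.8)²) = √(29618.410 + 15079.840) = 211.4 km
4–6: √((-120.2)² + (192.8)²) = √(14448.040 + 37171.840) = 227.2 km
3–5: √((131.6)² + (228.8)²) = √(17318.560 + 52349.440) = 263.9 km
2–5: √((172.1)² + (229.0)²) = √(29618.410 + 52441.000) = 286.5 km
5–6: √((-292.3)² + (70.0)²) = √(85439.290 + 4900.000) = 300.6 km
4–7: √((252.4)² + (174.9)²) = √(63705.760 + 30590.010) = 307.1 km
2–6: √((-120.2)² + (299.0)²) = √(14448.040 + 89401.000) = 322.3 km
3–6: √((-160.7)² + (298.8)²) = √(25824.490 + 89281.440) = 339.3 km
3–7: √((211.9)² + (280.9)²) = √(44901.610 + 78904.810) = 351.9 km
6–7: √((372.6)² + (-17.9)²) = √(138830.760 + 320.410) = 373.0 km
2–7: √((252.4)² + (281.1)²) = √(63705.760 + 79017.210) = 377.8 km
Closest pair: 2–3 at 40.5 km.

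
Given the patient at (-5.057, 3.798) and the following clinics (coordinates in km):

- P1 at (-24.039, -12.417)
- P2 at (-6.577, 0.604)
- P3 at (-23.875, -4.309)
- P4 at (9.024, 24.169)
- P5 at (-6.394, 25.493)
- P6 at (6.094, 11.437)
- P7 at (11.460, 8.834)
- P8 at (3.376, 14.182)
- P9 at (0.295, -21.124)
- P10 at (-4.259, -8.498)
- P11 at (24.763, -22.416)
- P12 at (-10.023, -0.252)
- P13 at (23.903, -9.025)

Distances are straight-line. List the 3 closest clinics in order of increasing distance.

P2, P12, P10

Distances from (-5.057, 3.798):
P1: √((-18.982)² + (-16.215)²) = √(360.31632 + 262.92622) = 24.965 km
P2: √((-1.520)² + (-3.194)²) = √(2.31040 + 10.20164) = 3.537 km
P3: √((-18.818)² + (-8.107)²) = √(354.11712 + 65.72345) = 20.490 km
P4: √((14.081)² + (20.371)²) = √(198.27456 + 414.97764) = 24.764 km
P5: √((-1.337)² + (21.695)²) = √(1.78757 + 470.67302) = 21.736 km
P6: √((11.151)² + (7.639)²) = √(124.34480 + 58.35432) = 13.517 km
P7: √((16.517)² + (5.036)²) = √(272.81129 + 25.36130) = 17.268 km
P8: √((8.433)² + (10.384)²) = √(71.11549 + 107.82746) = 13.377 km
P9: √((5.352)² + (-24.922)²) = √(28.64390 + 621.10608) = 25.490 km
P10: √((0.798)² + (-12.296)²) = √(0.63680 + 151.19162) = 12.322 km
P11: √((29.820)² + (-26.214)²) = √(889.23240 + 687.17380) = 39.704 km
P12: √((-4.966)² + (-4.050)²) = √(24.66116 + 16.40250) = 6.408 km
P13: √((28.960)² + (-12.823)²) = √(838.68160 + 164.42933) = 31.672 km
Sorted: P2 (3.537 km) < P12 (6.408 km) < P10 (12.322 km) < P8 (13.377 km) < P6 (13.517 km) < …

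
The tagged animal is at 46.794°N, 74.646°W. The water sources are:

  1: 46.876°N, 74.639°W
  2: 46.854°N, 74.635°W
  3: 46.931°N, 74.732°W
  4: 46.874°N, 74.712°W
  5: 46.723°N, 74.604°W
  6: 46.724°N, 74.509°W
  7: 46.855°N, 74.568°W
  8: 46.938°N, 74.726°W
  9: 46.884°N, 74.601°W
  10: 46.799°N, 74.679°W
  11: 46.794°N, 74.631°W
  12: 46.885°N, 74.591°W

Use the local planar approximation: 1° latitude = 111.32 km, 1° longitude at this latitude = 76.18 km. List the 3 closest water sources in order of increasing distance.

11, 10, 2

Distances from 46.794°N, 74.646°W:
1: 9.144 km
2: 6.732 km
3: 16.598 km
4: 10.227 km
5: 8.527 km
6: 13.025 km
7: 9.023 km
8: 17.149 km
9: 10.589 km
10: 2.575 km
11: 1.143 km
12: 10.962 km
Sorted: 11 (1.143 km) < 10 (2.575 km) < 2 (6.732 km) < 5 (8.527 km) < 7 (9.023 km) < …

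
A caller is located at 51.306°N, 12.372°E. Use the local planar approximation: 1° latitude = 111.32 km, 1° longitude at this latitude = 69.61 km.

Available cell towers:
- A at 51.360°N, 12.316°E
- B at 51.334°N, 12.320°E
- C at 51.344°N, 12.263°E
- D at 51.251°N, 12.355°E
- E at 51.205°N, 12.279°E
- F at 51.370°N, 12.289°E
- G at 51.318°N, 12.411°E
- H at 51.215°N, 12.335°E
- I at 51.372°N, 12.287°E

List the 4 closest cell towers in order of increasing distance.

G, B, D, A

Distances from 51.306°N, 12.372°E:
A: √((0.054·111.32)² + (-0.056·69.61)²) = √(36.13549 + 15.19565) = 7.165 km
B: √((0.028·111.32)² + (-0.052·69.61)²) = √(9.71544 + 13.10237) = 4.777 km
C: √((0.038·111.32)² + (-0.109·69.61)²) = √(17.89425 + 57.57000) = 8.687 km
D: √((-0.055·111.32)² + (-0.017·69.61)²) = √(37.48623 + 1.40036) = 6.236 km
E: √((-0.101·111.32)² + (-0.093·69.61)²) = √(126.41224 + 41.90918) = 12.974 km
F: √((0.064·111.32)² + (-0.083·69.61)²) = √(50.75822 + 33.38101) = 9.173 km
G: √((0.012·111.32)² + (0.039·69.61)²) = √(1.78447 + 7.37008) = 3.026 km
H: √((-0.091·111.32)² + (-0.037·69.61)²) = √(102.61933 + 6.63356) = 10.452 km
I: √((0.066·111.32)² + (-0.085·69.61)²) = √(53.98017 + 35.00911) = 9.433 km
Sorted: G (3.026 km) < B (4.777 km) < D (6.236 km) < A (7.165 km) < C (8.687 km) < F (9.173 km) < …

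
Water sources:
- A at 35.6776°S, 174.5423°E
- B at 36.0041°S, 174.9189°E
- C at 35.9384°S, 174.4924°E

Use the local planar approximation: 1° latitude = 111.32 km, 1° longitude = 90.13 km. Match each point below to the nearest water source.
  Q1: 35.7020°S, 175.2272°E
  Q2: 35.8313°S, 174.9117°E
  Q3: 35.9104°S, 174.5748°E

Q1 at 35.7020°S, 175.2272°E:
  A: √((0.0244·111.32)² + (-0.6849·90.13)²) = √(7.377786 + 3810.597468) = 61.7898 km
  B: √((-0.3021·111.32)² + (-0.3083·90.13)²) = √(1130.961565 + 772.121759) = 43.6243 km
  C: √((-0.2364·111.32)² + (-0.7348·90.13)²) = √(692.534382 + 4386.084935) = 71.2644 km
  → nearest: B (43.6243 km)
Q2 at 35.8313°S, 174.9117°E:
  A: √((0.1537·111.32)² + (-0.3694·90.13)²) = √(292.748130 + 1108.491901) = 37.4331 km
  B: √((-0.1728·111.32)² + (0.0072·90.13)²) = √(370.027389 + 0.421118) = 19.2470 km
  C: √((-0.1071·111.32)² + (-0.4193·90.13)²) = √(142.142954 + 1428.198152) = 39.6275 km
  → nearest: B (19.2470 km)
Q3 at 35.9104°S, 174.5748°E:
  A: √((0.2328·111.32)² + (-0.0325·90.13)²) = √(671.602567 + 8.580359) = 26.0803 km
  B: √((-0.0937·111.32)² + (0.3441·90.13)²) = √(108.799169 + 961.851635) = 32.7208 km
  C: √((-0.0280·111.32)² + (-0.0824·90.13)²) = √(9.715440 + 55.156051) = 8.0543 km
  → nearest: C (8.0543 km)

Q1→B; Q2→B; Q3→C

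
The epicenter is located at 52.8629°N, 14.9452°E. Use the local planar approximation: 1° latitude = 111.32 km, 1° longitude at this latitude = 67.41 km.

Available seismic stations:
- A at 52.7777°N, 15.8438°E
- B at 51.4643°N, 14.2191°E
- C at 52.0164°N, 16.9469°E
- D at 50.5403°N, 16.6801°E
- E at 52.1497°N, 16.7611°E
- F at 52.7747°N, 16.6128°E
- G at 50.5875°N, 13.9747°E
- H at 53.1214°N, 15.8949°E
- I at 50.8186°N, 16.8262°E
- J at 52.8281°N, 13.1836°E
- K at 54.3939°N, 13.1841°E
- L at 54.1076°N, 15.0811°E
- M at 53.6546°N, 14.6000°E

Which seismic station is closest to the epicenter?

Distances from 52.8629°N, 14.9452°E:
A: √((-0.0852·111.32)² + (0.8986·67.41)²) = √(89.955057 + 3669.285315) = 61.3126 km
B: √((-1.3986·111.32)² + (-0.7261·67.41)²) = √(24240.046194 + 2395.750171) = 163.2048 km
C: √((-0.8465·111.32)² + (2.0017·67.41)²) = √(8879.741440 + 18207.345468) = 164.5816 km
D: √((-2.3226·111.32)² + (1.7349·67.41)²) = √(66849.049831 + 13677.211045) = 283.7715 km
E: √((-0.7132·111.32)² + (1.8159·67.41)²) = √(6303.315774 + 14984.163788) = 145.9023 km
F: √((-0.0882·111.32)² + (1.6676·67.41)²) = √(96.401450 + 12636.663684) = 112.8409 km
G: √((-2.2754·111.32)² + (-0.9705·67.41)²) = √(64159.637691 + 4279.960232) = 261.6096 km
H: √((0.2585·111.32)² + (0.9497·67.41)²) = √(828.070837 + 4098.467828) = 70.1893 km
I: √((-2.0443·111.32)² + (1.8810·67.41)²) = √(51788.776689 + 16077.786059) = 260.5121 km
J: √((-0.0348·111.32)² + (-1.7616·67.41)²) = √(15.007380 + 14101.433300) = 118.8126 km
K: √((1.5310·111.32)² + (-1.7611·67.41)²) = √(29046.698492 + 14093.429535) = 207.7020 km
L: √((1.2447·111.32)² + (0.1359·67.41)²) = √(19198.874708 + 83.924269) = 138.8625 km
M: √((0.7917·111.32)² + (-0.3452·67.41)²) = √(7767.257180 + 541.489735) = 91.1523 km
Minimum: A at 61.3126 km.

A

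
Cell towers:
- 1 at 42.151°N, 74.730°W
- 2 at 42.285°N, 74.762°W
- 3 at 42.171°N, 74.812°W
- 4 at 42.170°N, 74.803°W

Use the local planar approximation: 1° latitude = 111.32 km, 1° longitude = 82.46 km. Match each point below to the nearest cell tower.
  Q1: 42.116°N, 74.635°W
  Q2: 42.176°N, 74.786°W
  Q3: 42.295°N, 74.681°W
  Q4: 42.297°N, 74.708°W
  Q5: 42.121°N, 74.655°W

Q1→1; Q2→4; Q3→2; Q4→2; Q5→1

Q1 at 42.116°N, 74.635°W:
  1: √((0.035·111.32)² + (-0.095·82.46)²) = √(15.18037 + 61.36686) = 8.749 km
  2: √((0.169·111.32)² + (-0.127·82.46)²) = √(353.93198 + 109.67158) = 21.531 km
  3: √((0.055·111.32)² + (-0.177·82.46)²) = √(37.48623 + 213.02628) = 15.828 km
  4: √((0.054·111.32)² + (-0.168·82.46)²) = √(36.13549 + 191.91337) = 15.101 km
  → nearest: 1 (8.749 km)
Q2 at 42.176°N, 74.786°W:
  1: √((-0.025·111.32)² + (0.056·82.46)²) = √(7.74509 + 21.32371) = 5.392 km
  2: √((0.109·111.32)² + (0.024·82.46)²) = √(147.23104 + 3.91660) = 12.294 km
  3: √((-0.005·111.32)² + (-0.026·82.46)²) = √(0.30980 + 4.59656) = 2.215 km
  4: √((-0.006·111.32)² + (-0.017·82.46)²) = √(0.44612 + 1.96510) = 1.553 km
  → nearest: 4 (1.553 km)
Q3 at 42.295°N, 74.681°W:
  1: √((-0.144·111.32)² + (-0.049·82.46)²) = √(256.96346 + 16.32596) = 16.531 km
  2: √((-0.010·111.32)² + (-0.081·82.46)²) = √(1.23921 + 44.61251) = 6.771 km
  3: √((-0.124·111.32)² + (-0.131·82.46)²) = √(190.54158 + 116.68882) = 17.528 km
  4: √((-0.125·111.32)² + (-0.122·82.46)²) = √(193.62722 + 101.20601) = 17.171 km
  → nearest: 2 (6.771 km)
Q4 at 42.297°N, 74.708°W:
  1: √((-0.146·111.32)² + (-0.022·82.46)²) = √(264.15091 + 3.29103) = 16.354 km
  2: √((-0.012·111.32)² + (-0.054·82.46)²) = √(1.78447 + 19.82778) = 4.649 km
  3: √((-0.126·111.32)² + (-0.104·82.46)²) = √(196.73765 + 73.54503) = 16.440 km
  4: √((-0.127·111.32)² + (-0.095·82.46)²) = √(199.87286 + 61.36686) = 16.163 km
  → nearest: 2 (4.649 km)
Q5 at 42.121°N, 74.655°W:
  1: √((0.030·111.32)² + (-0.075·82.46)²) = √(11.15293 + 38.24804) = 7.029 km
  2: √((0.164·111.32)² + (-0.107·82.46)²) = √(333.29906 + 77.84921) = 20.277 km
  3: √((0.050·111.32)² + (-0.157·82.46)²) = √(30.98036 + 167.60461) = 14.092 km
  4: √((0.049·111.32)² + (-0.148·82.46)²) = √(29.75353 + 148.93957) = 13.368 km
  → nearest: 1 (7.029 km)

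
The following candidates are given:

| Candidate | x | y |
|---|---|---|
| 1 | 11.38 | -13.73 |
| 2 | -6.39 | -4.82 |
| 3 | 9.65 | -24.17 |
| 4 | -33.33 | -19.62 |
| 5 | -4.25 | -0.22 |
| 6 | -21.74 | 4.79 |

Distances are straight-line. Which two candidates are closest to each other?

2 and 5

Pairwise distances:
1–2: 19.88
1–3: 10.58
1–4: 45.10
1–5: 20.66
1–6: 37.95
2–3: 25.13
2–4: 30.74
2–5: 5.07
2–6: 18.11
3–4: 43.22
3–5: 27.69
3–6: 42.71
4–5: 34.96
4–6: 27.02
5–6: 18.19
Closest pair: 2–5 at 5.07.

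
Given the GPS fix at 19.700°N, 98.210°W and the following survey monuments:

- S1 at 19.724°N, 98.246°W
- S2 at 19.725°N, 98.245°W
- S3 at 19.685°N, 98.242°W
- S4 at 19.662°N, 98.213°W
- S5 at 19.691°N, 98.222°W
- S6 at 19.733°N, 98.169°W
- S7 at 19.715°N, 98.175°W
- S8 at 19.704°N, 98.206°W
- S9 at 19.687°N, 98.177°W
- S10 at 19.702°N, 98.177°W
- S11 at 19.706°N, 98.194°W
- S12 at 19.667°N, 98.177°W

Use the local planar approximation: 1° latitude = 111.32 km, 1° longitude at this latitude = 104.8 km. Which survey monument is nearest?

Distances from 19.700°N, 98.210°W:
S1: 4.623 km
S2: 4.604 km
S3: 3.746 km
S4: 4.242 km
S5: 1.608 km
S6: 5.653 km
S7: 4.030 km
S8: 0.612 km
S9: 3.749 km
S10: 3.466 km
S11: 1.805 km
S12: 5.045 km
Minimum: S8 at 0.612 km.

S8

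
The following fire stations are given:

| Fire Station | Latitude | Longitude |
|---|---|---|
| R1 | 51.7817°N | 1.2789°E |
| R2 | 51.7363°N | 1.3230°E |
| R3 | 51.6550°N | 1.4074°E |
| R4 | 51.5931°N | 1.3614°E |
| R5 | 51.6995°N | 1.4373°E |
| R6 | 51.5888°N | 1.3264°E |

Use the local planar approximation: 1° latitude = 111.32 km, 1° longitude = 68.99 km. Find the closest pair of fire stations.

R4 and R6

Pairwise distances:
R1–R2: √((-0.0454·111.32)² + (0.0441·68.99)²) = √(25.542188 + 9.256557) = 5.8990 km
R1–R3: √((-0.1267·111.32)² + (0.1285·68.99)²) = √(198.929699 + 78.592037) = 16.6590 km
R1–R4: √((-0.1886·111.32)² + (0.0825·68.99)²) = √(440.788009 + 32.395164) = 21.7528 km
R1–R5: √((-0.0822·111.32)² + (0.1584·68.99)²) = √(83.731723 + 119.421534) = 14.2532 km
R1–R6: √((-0.1929·111.32)² + (0.0475·68.99)²) = √(461.116699 + 10.738893) = 21.7222 km
R2–R3: √((-0.0813·111.32)² + (0.0844·68.99)²) = √(81.908220 + 33.904487) = 10.7616 km
R2–R4: √((-0.1432·111.32)² + (0.0384·68.99)²) = √(254.116246 + 7.018345) = 16.1597 km
R2–R5: √((-0.0368·111.32)² + (0.1143·68.99)²) = √(16.781935 + 62.182009) = 8.8862 km
R2–R6: √((-0.1475·111.32)² + (0.0034·68.99)²) = √(269.606548 + 0.055021) = 16.4214 km
R3–R4: √((-0.0619·111.32)² + (-0.0460·68.99)²) = √(47.481857 + 10.071356) = 7.5864 km
R3–R5: √((0.0445·111.32)² + (0.0299·68.99)²) = √(24.539540 + 4.255148) = 5.3661 km
R3–R6: √((-0.0662·111.32)² + (-0.0810·68.99)²) = √(54.307821 + 31.227867) = 9.2486 km
R4–R5: √((0.1064·111.32)² + (0.0759·68.99)²) = √(140.290948 + 27.419267) = 12.9503 km
R4–R6: √((-0.0043·111.32)² + (-0.0350·68.99)²) = √(0.229131 + 5.830535) = 2.4616 km
R5–R6: √((-0.1107·111.32)² + (-0.1109·68.99)²) = √(151.859385 + 58.537663) = 14.5051 km
Closest pair: R4–R6 at 2.4616 km.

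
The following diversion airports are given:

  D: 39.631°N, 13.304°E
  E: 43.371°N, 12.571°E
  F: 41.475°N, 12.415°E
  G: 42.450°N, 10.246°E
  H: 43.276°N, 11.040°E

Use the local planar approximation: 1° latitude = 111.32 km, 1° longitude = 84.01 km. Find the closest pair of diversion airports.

G and H

Pairwise distances:
G–H: 113.597 km
E–H: 129.053 km
E–F: 211.469 km
F–G: 212.093 km
D–F: 218.438 km
E–G: 220.596 km
F–H: 231.384 km
D–G: 405.557 km
D–E: 420.866 km
D–H: 448.127 km
Closest pair: G–H at 113.597 km.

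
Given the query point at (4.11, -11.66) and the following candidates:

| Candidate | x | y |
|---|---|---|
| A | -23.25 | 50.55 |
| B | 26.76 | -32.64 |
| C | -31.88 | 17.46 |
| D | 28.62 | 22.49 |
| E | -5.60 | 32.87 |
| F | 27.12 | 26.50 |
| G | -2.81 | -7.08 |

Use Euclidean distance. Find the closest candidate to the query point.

Distances from (4.11, -11.66):
A: √((-27.36)² + (62.21)²) = √(748.5696 + 3870.0841) = 67.96
B: √((22.65)² + (-20.98)²) = √(513.0225 + 440.1604) = 30.87
C: √((-35.99)² + (29.12)²) = √(1295.2801 + 847.9744) = 46.30
D: √((24.51)² + (34.15)²) = √(600.7401 + 1166.2225) = 42.04
E: √((-9.71)² + (44.53)²) = √(94.2841 + 1982.9209) = 45.58
F: √((23.01)² + (38.16)²) = √(529.4601 + 1456.1856) = 44.56
G: √((-6.92)² + (4.58)²) = √(47.8864 + 20.9764) = 8.30
Minimum: G at 8.30.

G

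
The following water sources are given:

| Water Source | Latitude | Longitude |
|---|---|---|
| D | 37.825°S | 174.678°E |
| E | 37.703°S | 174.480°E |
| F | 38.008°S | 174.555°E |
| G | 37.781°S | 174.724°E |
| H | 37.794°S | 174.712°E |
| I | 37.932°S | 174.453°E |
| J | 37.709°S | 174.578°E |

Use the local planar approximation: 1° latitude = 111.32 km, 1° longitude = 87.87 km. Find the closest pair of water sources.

G and H

Pairwise distances:
G–H: 1.791 km
D–H: 4.564 km
D–G: 6.351 km
E–J: 8.637 km
F–I: 12.325 km
H–J: 15.105 km
G–J: 15.127 km
D–J: 15.619 km
D–E: 22.071 km
E–H: 22.764 km
D–F: 23.061 km
D–I: 23.082 km
E–G: 23.132 km
E–I: 25.602 km
I–J: 27.146 km
H–I: 27.458 km
F–H: 27.529 km
G–I: 29.148 km
F–G: 29.310 km
F–J: 33.346 km
E–F: 34.586 km
Closest pair: G–H at 1.791 km.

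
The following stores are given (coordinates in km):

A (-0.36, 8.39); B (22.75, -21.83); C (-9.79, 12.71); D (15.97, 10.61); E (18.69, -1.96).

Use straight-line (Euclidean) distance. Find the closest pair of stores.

Pairwise distances:
A–B: √((23.11)² + (-30.22)²) = √(534.0721 + 913.2484) = 38.04 km
A–C: √((-9.43)² + (4.32)²) = √(88.9249 + 18.6624) = 10.37 km
A–D: √((16.33)² + (2.22)²) = √(266.6689 + 4.9284) = 16.48 km
A–E: √((19.05)² + (-10.35)²) = √(362.9025 + 107.1225) = 21.68 km
B–C: √((-32.54)² + (34.54)²) = √(1058.8516 + 1193.0116) = 47.45 km
B–D: √((-6.78)² + (32.44)²) = √(45.9684 + 1052.3536) = 33.14 km
B–E: √((-4.06)² + (19.87)²) = √(16.4836 + 394.8169) = 20.28 km
C–D: √((25.76)² + (-2.10)²) = √(663.5776 + 4.4100) = 25.85 km
C–E: √((28.48)² + (-14.67)²) = √(811.1104 + 215.2089) = 32.04 km
D–E: √((2.72)² + (-12.57)²) = √(7.3984 + 158.0049) = 12.86 km
Closest pair: A–C at 10.37 km.

A and C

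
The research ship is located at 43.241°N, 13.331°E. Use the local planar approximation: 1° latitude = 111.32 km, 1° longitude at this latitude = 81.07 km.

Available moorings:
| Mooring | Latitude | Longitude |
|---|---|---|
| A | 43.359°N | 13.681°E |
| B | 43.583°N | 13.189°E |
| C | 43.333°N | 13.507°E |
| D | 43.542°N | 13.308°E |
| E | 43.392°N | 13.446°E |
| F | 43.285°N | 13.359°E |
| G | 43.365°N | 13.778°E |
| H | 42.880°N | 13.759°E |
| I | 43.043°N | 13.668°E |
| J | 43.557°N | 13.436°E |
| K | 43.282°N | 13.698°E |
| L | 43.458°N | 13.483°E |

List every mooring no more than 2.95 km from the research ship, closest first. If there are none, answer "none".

none

Distances from 43.241°N, 13.331°E:
A: 31.268 km
B: 39.774 km
C: 17.563 km
D: 33.559 km
E: 19.222 km
F: 5.399 km
G: 38.778 km
H: 53.093 km
I: 35.103 km
J: 36.192 km
K: 30.101 km
L: 27.118 km
Threshold 2.95 km: none within range.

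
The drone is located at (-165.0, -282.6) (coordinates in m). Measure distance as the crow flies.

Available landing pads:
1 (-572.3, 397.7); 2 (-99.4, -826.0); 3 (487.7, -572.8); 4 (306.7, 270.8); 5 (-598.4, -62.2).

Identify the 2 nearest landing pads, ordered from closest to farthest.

5, 2

Distances from (-165.0, -282.6):
1: √((-407.3)² + (680.3)²) = √(165893.290 + 462808.090) = 792.9 m
2: √((65.6)² + (-543.4)²) = √(4303.360 + 295283.560) = 547.3 m
3: √((652.7)² + (-290.2)²) = √(426017.290 + 84216.040) = 714.3 m
4: √((471.7)² + (553.4)²) = √(222500.890 + 306251.560) = 727.2 m
5: √((-433.4)² + (220.4)²) = √(187835.560 + 48576.160) = 486.2 m
Sorted: 5 (486.2 m) < 2 (547.3 m) < 3 (714.3 m) < 4 (727.2 m) < …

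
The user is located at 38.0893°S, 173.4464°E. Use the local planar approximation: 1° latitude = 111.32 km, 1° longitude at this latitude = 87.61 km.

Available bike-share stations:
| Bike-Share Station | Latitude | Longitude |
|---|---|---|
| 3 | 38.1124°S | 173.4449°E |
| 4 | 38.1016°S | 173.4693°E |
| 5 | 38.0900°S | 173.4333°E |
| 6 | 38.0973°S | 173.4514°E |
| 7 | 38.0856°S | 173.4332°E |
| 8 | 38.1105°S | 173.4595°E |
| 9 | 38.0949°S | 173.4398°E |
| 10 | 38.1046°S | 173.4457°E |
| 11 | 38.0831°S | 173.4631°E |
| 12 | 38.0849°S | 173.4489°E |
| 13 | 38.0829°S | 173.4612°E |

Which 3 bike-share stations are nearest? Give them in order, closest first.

Distances from 38.0893°S, 173.4464°E:
3: √((-0.0231·111.32)² + (-0.0015·87.61)²) = √(6.612571 + 0.017270) = 2.5748 km
4: √((-0.0123·111.32)² + (0.0229·87.61)²) = √(1.874807 + 4.025115) = 2.4290 km
5: √((-0.0007·111.32)² + (-0.0131·87.61)²) = √(0.006072 + 1.317195) = 1.1503 km
6: √((-0.0080·111.32)² + (0.0050·87.61)²) = √(0.793097 + 0.191888) = 0.9925 km
7: √((0.0037·111.32)² + (-0.0132·87.61)²) = √(0.169648 + 1.337381) = 1.2276 km
8: √((-0.0212·111.32)² + (0.0131·87.61)²) = √(5.569524 + 1.317195) = 2.6243 km
9: √((-0.0056·111.32)² + (-0.0066·87.61)²) = √(0.388618 + 0.334345) = 0.8503 km
10: √((-0.0153·111.32)² + (-0.0007·87.61)²) = √(2.900877 + 0.003761) = 1.7043 km
11: √((0.0062·111.32)² + (0.0167·87.61)²) = √(0.476354 + 2.140624) = 1.6177 km
12: √((0.0044·111.32)² + (0.0025·87.61)²) = √(0.239912 + 0.047972) = 0.5365 km
13: √((0.0064·111.32)² + (0.0148·87.61)²) = √(0.507582 + 1.681244) = 1.4795 km
Sorted: 12 (0.5365 km) < 9 (0.8503 km) < 6 (0.9925 km) < 5 (1.1503 km) < 7 (1.2276 km) < …

12, 9, 6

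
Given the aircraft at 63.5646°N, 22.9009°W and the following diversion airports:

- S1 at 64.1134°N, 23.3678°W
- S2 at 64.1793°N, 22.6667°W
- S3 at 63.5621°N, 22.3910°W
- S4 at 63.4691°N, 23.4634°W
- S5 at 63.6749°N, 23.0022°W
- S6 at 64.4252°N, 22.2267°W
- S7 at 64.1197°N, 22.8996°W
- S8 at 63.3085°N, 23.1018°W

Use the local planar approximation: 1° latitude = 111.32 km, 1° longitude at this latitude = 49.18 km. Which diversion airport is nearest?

S5

Distances from 63.5646°N, 22.9009°W:
S1: √((0.5488·111.32)² + (-0.4669·49.18)²) = √(3732.283293 + 527.259965) = 65.2652 km
S2: √((0.6147·111.32)² + (0.2342·49.18)²) = √(4682.446474 + 132.663310) = 69.3910 km
S3: √((-0.0025·111.32)² + (0.5099·49.18)²) = √(0.077451 + 628.850011) = 25.0784 km
S4: √((-0.0955·111.32)² + (-0.5625·49.18)²) = √(113.019437 + 765.283064) = 29.6362 km
S5: √((0.1103·111.32)² + (-0.1013·49.18)²) = √(150.763920 + 24.819666) = 13.2508 km
S6: √((0.8606·111.32)² + (0.6742·49.18)²) = √(9178.021671 + 1099.396994) = 101.3776 km
S7: √((0.5551·111.32)² + (0.0013·49.18)²) = √(3818.465314 + 0.004088) = 61.7938 km
S8: √((-0.2561·111.32)² + (-0.2009·49.18)²) = √(812.766046 + 97.619577) = 30.1726 km
Minimum: S5 at 13.2508 km.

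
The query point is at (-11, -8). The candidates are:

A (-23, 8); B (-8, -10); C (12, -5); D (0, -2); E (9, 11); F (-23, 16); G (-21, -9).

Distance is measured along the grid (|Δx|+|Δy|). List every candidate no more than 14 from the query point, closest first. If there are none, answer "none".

B, G

Distances from (-11, -8):
A: |-12| + |16| = 12 + 16 = 28
B: |3| + |-2| = 3 + 2 = 5
C: |23| + |3| = 23 + 3 = 26
D: |11| + |6| = 11 + 6 = 17
E: |20| + |19| = 20 + 19 = 39
F: |-12| + |24| = 12 + 24 = 36
G: |-10| + |-1| = 10 + 1 = 11
Threshold 14: B (5), G (11) are within range.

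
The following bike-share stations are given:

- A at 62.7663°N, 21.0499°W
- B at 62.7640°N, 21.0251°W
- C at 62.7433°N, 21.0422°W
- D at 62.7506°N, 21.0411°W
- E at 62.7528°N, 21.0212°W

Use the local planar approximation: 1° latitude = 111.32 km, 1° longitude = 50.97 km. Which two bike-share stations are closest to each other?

Pairwise distances:
A–B: 1.2897 km
A–C: 2.5903 km
A–D: 1.8044 km
A–E: 2.0972 km
B–C: 2.4637 km
B–D: 1.7001 km
B–E: 1.2625 km
C–D: 0.8146 km
C–E: 1.5047 km
D–E: 1.0435 km
Closest pair: C–D at 0.8146 km.

C and D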